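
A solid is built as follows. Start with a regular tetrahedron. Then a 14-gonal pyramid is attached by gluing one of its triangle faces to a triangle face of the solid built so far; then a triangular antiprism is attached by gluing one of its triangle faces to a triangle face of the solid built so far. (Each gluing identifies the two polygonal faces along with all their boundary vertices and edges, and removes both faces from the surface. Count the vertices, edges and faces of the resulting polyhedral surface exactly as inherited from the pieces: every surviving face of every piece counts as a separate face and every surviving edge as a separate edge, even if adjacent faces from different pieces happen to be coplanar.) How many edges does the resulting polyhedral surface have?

A regular tetrahedron: V=4, E=6, F=4.
Attach a 14-gonal pyramid (V=15, E=28, F=15) along a 3-gon: merge 3 vertices and 3 edges, delete both glued faces → V=16, E=31, F=17.
Attach a triangular antiprism (V=6, E=12, F=8) along a 3-gon: merge 3 vertices and 3 edges, delete both glued faces → V=19, E=40, F=23.
Check: V − E + F = 19 − 40 + 23 = 2.

40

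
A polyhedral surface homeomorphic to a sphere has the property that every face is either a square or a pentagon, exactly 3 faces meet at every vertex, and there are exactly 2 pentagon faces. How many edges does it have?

15

Let x be the number of squares; then F = 2 + x.
Edge–face incidences: 2E = 5·2 + 4·x = 10 + 4x.
Every vertex has degree 3, so 3V = 2E.
Euler: V − E + F = 2 ⇒ (2E)/3 − E + (2 + x) = 2.
Multiply by 6: 2·(2E) − 3·(2E) + 6·(2 + x) = 12, i.e. 12 + 6x − (10 + 4x) = 12.
Collecting terms: 2x + 2 = 12, so 2x = 10, so x = 5.
Then 2E = 10 + 4·5 = 30, so E = 15, V = 2E/3 = 10, F = 2 + 5 = 7.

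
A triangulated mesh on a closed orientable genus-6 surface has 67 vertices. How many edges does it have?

χ = 2 − 2·6 = -10, and every face is a triangle so 3F = 2E.
V − E + F = -10 with E = 3F/2 gives 67 − (3/2 − 1)·F = -10, so F = 154 and E = 231.

231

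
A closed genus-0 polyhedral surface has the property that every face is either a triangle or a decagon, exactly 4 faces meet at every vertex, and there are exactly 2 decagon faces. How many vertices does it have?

20

Let x be the number of triangles; then F = 2 + x.
Edge–face incidences: 2E = 10·2 + 3·x = 20 + 3x.
Every vertex has degree 4, so 4V = 2E.
Euler: V − E + F = 2 ⇒ (2E)/4 − E + (2 + x) = 2.
Multiply by 8: 2·(2E) − 4·(2E) + 8·(2 + x) = 16, i.e. 16 + 8x − 2·(20 + 3x) = 16.
Collecting terms: 2x − 24 = 16, so 2x = 40, so x = 20.
Then 2E = 20 + 3·20 = 80, so E = 40, V = 2E/4 = 20, F = 2 + 20 = 22.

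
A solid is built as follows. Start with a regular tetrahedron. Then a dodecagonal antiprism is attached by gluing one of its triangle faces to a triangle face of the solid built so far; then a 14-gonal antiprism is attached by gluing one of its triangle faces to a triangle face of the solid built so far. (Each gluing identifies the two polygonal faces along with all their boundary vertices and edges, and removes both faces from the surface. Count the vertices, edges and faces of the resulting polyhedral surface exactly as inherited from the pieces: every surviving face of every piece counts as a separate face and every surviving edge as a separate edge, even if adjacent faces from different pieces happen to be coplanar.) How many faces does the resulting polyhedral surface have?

A regular tetrahedron: V=4, E=6, F=4.
Attach a dodecagonal antiprism (V=24, E=48, F=26) along a 3-gon: merge 3 vertices and 3 edges, delete both glued faces → V=25, E=51, F=28.
Attach a 14-gonal antiprism (V=28, E=56, F=30) along a 3-gon: merge 3 vertices and 3 edges, delete both glued faces → V=50, E=104, F=56.
Check: V − E + F = 50 − 104 + 56 = 2.

56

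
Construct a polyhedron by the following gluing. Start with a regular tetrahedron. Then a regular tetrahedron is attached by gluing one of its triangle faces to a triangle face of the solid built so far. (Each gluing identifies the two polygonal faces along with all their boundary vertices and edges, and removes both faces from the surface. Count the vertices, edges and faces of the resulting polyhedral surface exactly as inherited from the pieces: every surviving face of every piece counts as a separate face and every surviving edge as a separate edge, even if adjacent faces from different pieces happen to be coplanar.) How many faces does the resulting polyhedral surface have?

A regular tetrahedron: V=4, E=6, F=4.
Attach a regular tetrahedron (V=4, E=6, F=4) along a 3-gon: merge 3 vertices and 3 edges, delete both glued faces → V=5, E=9, F=6.
Check: V − E + F = 5 − 9 + 6 = 2.

6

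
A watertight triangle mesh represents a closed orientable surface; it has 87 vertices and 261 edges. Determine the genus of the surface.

1

Every face is a triangle and each edge borders two faces, so 3F = 2·261, giving F = 174.
χ = V − E + F = 87 − 261 + 174 = 0.
For a closed orientable surface χ = 2 − 2g, so g = (2 − (0))/2 = 1.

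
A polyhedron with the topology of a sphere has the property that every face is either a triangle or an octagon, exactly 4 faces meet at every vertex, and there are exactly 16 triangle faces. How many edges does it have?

32

Let x be the number of octagons; then F = 16 + x.
Edge–face incidences: 2E = 3·16 + 8·x = 48 + 8x.
Every vertex has degree 4, so 4V = 2E.
Euler: V − E + F = 2 ⇒ (2E)/4 − E + (16 + x) = 2.
Multiply by 8: 2·(2E) − 4·(2E) + 8·(16 + x) = 16, i.e. 128 + 8x − 2·(48 + 8x) = 16.
Collecting terms: −8x + 32 = 16, so −8x = −16, so x = 2.
Then 2E = 48 + 8·2 = 64, so E = 32, V = 2E/4 = 16, F = 16 + 2 = 18.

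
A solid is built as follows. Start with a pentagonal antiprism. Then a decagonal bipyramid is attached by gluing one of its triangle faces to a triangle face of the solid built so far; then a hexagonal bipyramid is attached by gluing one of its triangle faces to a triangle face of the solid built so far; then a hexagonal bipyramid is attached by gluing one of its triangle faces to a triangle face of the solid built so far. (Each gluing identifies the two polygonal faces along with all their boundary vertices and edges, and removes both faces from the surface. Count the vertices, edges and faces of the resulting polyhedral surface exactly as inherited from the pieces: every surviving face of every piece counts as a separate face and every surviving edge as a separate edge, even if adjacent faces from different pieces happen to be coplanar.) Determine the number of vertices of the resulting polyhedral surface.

29

A pentagonal antiprism: V=10, E=20, F=12.
Attach a decagonal bipyramid (V=12, E=30, F=20) along a 3-gon: merge 3 vertices and 3 edges, delete both glued faces → V=19, E=47, F=30.
Attach a hexagonal bipyramid (V=8, E=18, F=12) along a 3-gon: merge 3 vertices and 3 edges, delete both glued faces → V=24, E=62, F=40.
Attach a hexagonal bipyramid (V=8, E=18, F=12) along a 3-gon: merge 3 vertices and 3 edges, delete both glued faces → V=29, E=77, F=50.
Check: V − E + F = 29 − 77 + 50 = 2.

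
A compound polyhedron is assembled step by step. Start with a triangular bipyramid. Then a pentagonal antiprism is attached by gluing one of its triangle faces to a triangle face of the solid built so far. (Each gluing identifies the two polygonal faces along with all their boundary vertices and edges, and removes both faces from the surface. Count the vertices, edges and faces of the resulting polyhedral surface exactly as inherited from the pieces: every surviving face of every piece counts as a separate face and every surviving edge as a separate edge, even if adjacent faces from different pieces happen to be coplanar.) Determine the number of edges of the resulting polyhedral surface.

26

A triangular bipyramid: V=5, E=9, F=6.
Attach a pentagonal antiprism (V=10, E=20, F=12) along a 3-gon: merge 3 vertices and 3 edges, delete both glued faces → V=12, E=26, F=16.
Check: V − E + F = 12 − 26 + 16 = 2.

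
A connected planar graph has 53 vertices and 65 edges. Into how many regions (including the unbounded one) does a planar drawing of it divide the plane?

Euler's formula for a connected plane graph: V − E + F = 2, so F = 2 − 53 + 65 = 14.

14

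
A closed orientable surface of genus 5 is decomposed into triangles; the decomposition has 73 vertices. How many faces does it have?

162

χ = 2 − 2·5 = -8, and every face is a triangle so 3F = 2E.
V − E + F = -8 with E = 3F/2 gives 73 − (3/2 − 1)·F = -8, so F = 162 and E = 243.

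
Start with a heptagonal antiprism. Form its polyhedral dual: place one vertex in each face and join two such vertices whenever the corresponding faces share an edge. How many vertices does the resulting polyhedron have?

The base solid has V = 14, E = 28, F = 16.
The dual swaps V and F and preserves E: V′ = F = 16, E′ = E = 28, F′ = V = 14.

16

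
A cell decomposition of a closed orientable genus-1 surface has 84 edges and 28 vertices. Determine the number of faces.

56

For a closed orientable surface of genus 1, χ = 2 − 2·1 = 0.
F = 0 − V + E = 0 − 28 + 84 = 56.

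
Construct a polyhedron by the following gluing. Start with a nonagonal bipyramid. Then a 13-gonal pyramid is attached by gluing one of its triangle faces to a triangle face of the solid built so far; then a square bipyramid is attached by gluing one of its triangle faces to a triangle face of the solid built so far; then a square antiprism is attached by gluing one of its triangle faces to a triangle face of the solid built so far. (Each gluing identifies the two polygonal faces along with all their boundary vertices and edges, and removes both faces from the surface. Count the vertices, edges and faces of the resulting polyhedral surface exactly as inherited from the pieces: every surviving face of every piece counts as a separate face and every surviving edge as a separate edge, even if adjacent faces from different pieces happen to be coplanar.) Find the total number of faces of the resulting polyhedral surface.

A nonagonal bipyramid: V=11, E=27, F=18.
Attach a 13-gonal pyramid (V=14, E=26, F=14) along a 3-gon: merge 3 vertices and 3 edges, delete both glued faces → V=22, E=50, F=30.
Attach a square bipyramid (V=6, E=12, F=8) along a 3-gon: merge 3 vertices and 3 edges, delete both glued faces → V=25, E=59, F=36.
Attach a square antiprism (V=8, E=16, F=10) along a 3-gon: merge 3 vertices and 3 edges, delete both glued faces → V=30, E=72, F=44.
Check: V − E + F = 30 − 72 + 44 = 2.

44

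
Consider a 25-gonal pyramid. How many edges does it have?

50

A pyramid on an n-gon base has one n-gon and n triangles: V = 25 + 1 = 26, E = 2·25 = 50, F = 25 + 1 = 26.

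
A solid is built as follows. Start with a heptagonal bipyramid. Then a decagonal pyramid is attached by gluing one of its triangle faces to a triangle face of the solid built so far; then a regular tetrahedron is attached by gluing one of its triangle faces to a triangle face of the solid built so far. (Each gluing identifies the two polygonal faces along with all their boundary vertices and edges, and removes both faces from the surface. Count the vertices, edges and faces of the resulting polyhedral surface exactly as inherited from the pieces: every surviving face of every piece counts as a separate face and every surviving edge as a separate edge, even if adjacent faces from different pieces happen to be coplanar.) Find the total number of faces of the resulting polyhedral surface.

A heptagonal bipyramid: V=9, E=21, F=14.
Attach a decagonal pyramid (V=11, E=20, F=11) along a 3-gon: merge 3 vertices and 3 edges, delete both glued faces → V=17, E=38, F=23.
Attach a regular tetrahedron (V=4, E=6, F=4) along a 3-gon: merge 3 vertices and 3 edges, delete both glued faces → V=18, E=41, F=25.
Check: V − E + F = 18 − 41 + 25 = 2.

25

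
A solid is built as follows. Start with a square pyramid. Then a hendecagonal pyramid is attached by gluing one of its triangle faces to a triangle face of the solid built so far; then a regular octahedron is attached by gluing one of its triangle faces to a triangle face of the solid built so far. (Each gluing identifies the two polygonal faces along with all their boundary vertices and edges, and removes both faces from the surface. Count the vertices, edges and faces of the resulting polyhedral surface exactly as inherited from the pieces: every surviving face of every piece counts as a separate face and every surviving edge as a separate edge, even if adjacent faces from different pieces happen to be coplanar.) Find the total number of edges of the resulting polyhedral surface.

36

A square pyramid: V=5, E=8, F=5.
Attach a hendecagonal pyramid (V=12, E=22, F=12) along a 3-gon: merge 3 vertices and 3 edges, delete both glued faces → V=14, E=27, F=15.
Attach a regular octahedron (V=6, E=12, F=8) along a 3-gon: merge 3 vertices and 3 edges, delete both glued faces → V=17, E=36, F=21.
Check: V − E + F = 17 − 36 + 21 = 2.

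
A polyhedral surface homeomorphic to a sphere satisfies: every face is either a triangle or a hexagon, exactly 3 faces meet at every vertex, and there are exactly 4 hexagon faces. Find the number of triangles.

Let x be the number of triangles; then F = 4 + x.
Edge–face incidences: 2E = 6·4 + 3·x = 24 + 3x.
Every vertex has degree 3, so 3V = 2E.
Euler: V − E + F = 2 ⇒ (2E)/3 − E + (4 + x) = 2.
Multiply by 6: 2·(2E) − 3·(2E) + 6·(4 + x) = 12, i.e. 24 + 6x − (24 + 3x) = 12.
Collecting terms: 3x = 12, so x = 4.
Then 2E = 24 + 3·4 = 36, so E = 18, V = 2E/3 = 12, F = 4 + 4 = 8.

4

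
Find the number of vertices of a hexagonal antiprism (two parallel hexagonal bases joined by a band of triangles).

12

An antiprism on an n-gon has two n-gon caps and 2n triangles: V = 2·6 = 12, E = 4·6 = 24, F = 2·6 + 2 = 14.
Check: V − E + F = 12 − 24 + 14 = 2.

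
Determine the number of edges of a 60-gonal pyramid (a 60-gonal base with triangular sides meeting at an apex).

A pyramid on an n-gon base has one n-gon and n triangles: V = 60 + 1 = 61, E = 2·60 = 120, F = 60 + 1 = 61.

120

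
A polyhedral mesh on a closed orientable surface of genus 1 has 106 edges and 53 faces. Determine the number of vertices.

53

For a closed orientable surface of genus 1, χ = 2 − 2·1 = 0.
V = 0 + E − F = 0 + 106 − 53 = 53.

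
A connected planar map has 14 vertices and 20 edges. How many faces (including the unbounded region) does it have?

8

Euler's formula for a connected plane graph: V − E + F = 2, so F = 2 − 14 + 20 = 8.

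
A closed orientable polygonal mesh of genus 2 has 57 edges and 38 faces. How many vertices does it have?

17

For a closed orientable surface of genus 2, χ = 2 − 2·2 = -2.
V = -2 + E − F = -2 + 57 − 38 = 17.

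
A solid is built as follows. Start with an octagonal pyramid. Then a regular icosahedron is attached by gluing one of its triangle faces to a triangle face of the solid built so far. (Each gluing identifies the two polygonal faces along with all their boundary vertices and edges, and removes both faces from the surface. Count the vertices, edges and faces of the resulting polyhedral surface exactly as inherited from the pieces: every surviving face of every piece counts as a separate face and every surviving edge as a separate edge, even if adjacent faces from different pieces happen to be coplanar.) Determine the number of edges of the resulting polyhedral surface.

43

An octagonal pyramid: V=9, E=16, F=9.
Attach a regular icosahedron (V=12, E=30, F=20) along a 3-gon: merge 3 vertices and 3 edges, delete both glued faces → V=18, E=43, F=27.
Check: V − E + F = 18 − 43 + 27 = 2.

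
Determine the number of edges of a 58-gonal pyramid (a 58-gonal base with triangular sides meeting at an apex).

A pyramid on an n-gon base has one n-gon and n triangles: V = 58 + 1 = 59, E = 2·58 = 116, F = 58 + 1 = 59.

116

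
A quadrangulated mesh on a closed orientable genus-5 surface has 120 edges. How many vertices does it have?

χ = 2 − 2·5 = -8, and every face is a square so 4F = 2E.
F = 2E/4 = 60. Then V = -8 + E − F = -8 + 120 − 60 = 52.

52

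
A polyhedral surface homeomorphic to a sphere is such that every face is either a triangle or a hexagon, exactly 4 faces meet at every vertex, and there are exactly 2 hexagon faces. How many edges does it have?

Let x be the number of triangles; then F = 2 + x.
Edge–face incidences: 2E = 6·2 + 3·x = 12 + 3x.
Every vertex has degree 4, so 4V = 2E.
Euler: V − E + F = 2 ⇒ (2E)/4 − E + (2 + x) = 2.
Multiply by 8: 2·(2E) − 4·(2E) + 8·(2 + x) = 16, i.e. 16 + 8x − 2·(12 + 3x) = 16.
Collecting terms: 2x − 8 = 16, so 2x = 24, so x = 12.
Then 2E = 12 + 3·12 = 48, so E = 24, V = 2E/4 = 12, F = 2 + 12 = 14.

24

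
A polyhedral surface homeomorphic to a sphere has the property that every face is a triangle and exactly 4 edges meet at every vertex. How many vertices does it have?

Each face has 3 edges and each edge borders two faces, so 2E = 3F.
Each vertex has degree 4, so 4V = 2E and hence V = 3F/4.
Euler: V − E + F = 2 ⇒ (3F/4) − (3F/2) + F = 2.
Multiply by 8: (6 − 12 + 8)F = 16, i.e. 2F = 16.
So F = 8, E = 3·8/2 = 12, V = 3·8/4 = 6.

6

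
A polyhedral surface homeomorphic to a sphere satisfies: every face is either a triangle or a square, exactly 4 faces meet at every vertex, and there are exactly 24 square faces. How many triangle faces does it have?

8

Let x be the number of triangles; then F = 24 + x.
Edge–face incidences: 2E = 4·24 + 3·x = 96 + 3x.
Every vertex has degree 4, so 4V = 2E.
Euler: V − E + F = 2 ⇒ (2E)/4 − E + (24 + x) = 2.
Multiply by 8: 2·(2E) − 4·(2E) + 8·(24 + x) = 16, i.e. 192 + 8x − 2·(96 + 3x) = 16.
Collecting terms: 2x = 16, so x = 8.
Then 2E = 96 + 3·8 = 120, so E = 60, V = 2E/4 = 30, F = 24 + 8 = 32.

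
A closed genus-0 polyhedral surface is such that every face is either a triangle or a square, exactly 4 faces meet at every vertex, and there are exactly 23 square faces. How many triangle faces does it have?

8

Let x be the number of triangles; then F = 23 + x.
Edge–face incidences: 2E = 4·23 + 3·x = 92 + 3x.
Every vertex has degree 4, so 4V = 2E.
Euler: V − E + F = 2 ⇒ (2E)/4 − E + (23 + x) = 2.
Multiply by 8: 2·(2E) − 4·(2E) + 8·(23 + x) = 16, i.e. 184 + 8x − 2·(92 + 3x) = 16.
Collecting terms: 2x = 16, so x = 8.
Then 2E = 92 + 3·8 = 116, so E = 58, V = 2E/4 = 29, F = 23 + 8 = 31.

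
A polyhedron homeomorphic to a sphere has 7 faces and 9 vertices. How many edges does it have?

Here V − E + F = 2.
E = V + F − (2) = 9 + 7 − (2) = 14.

14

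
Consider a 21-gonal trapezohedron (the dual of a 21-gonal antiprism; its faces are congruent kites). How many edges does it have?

The n-trapezohedron (dual of the n-antiprism) has V = 2·21 + 2 = 44, E = 4·21 = 84, F = 2·21 = 42.

84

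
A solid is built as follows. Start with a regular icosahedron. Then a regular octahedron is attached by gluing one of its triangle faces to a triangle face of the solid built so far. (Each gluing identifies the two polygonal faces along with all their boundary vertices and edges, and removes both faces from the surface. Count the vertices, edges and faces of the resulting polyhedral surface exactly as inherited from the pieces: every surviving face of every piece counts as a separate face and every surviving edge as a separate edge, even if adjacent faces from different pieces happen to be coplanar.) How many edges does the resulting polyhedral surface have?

A regular icosahedron: V=12, E=30, F=20.
Attach a regular octahedron (V=6, E=12, F=8) along a 3-gon: merge 3 vertices and 3 edges, delete both glued faces → V=15, E=39, F=26.
Check: V − E + F = 15 − 39 + 26 = 2.

39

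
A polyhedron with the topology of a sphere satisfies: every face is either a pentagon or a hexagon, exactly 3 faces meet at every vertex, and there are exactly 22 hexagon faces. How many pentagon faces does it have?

12

Let x be the number of pentagons; then F = 22 + x.
Edge–face incidences: 2E = 6·22 + 5·x = 132 + 5x.
Every vertex has degree 3, so 3V = 2E.
Euler: V − E + F = 2 ⇒ (2E)/3 − E + (22 + x) = 2.
Multiply by 6: 2·(2E) − 3·(2E) + 6·(22 + x) = 12, i.e. 132 + 6x − (132 + 5x) = 12.
Collecting terms: x = 12.
Then 2E = 132 + 5·12 = 192, so E = 96, V = 2E/3 = 64, F = 22 + 12 = 34.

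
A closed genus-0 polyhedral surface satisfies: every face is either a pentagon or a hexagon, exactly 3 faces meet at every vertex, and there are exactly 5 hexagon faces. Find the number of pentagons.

Let x be the number of pentagons; then F = 5 + x.
Edge–face incidences: 2E = 6·5 + 5·x = 30 + 5x.
Every vertex has degree 3, so 3V = 2E.
Euler: V − E + F = 2 ⇒ (2E)/3 − E + (5 + x) = 2.
Multiply by 6: 2·(2E) − 3·(2E) + 6·(5 + x) = 12, i.e. 30 + 6x − (30 + 5x) = 12.
Collecting terms: x = 12.
Then 2E = 30 + 5·12 = 90, so E = 45, V = 2E/3 = 30, F = 5 + 12 = 17.

12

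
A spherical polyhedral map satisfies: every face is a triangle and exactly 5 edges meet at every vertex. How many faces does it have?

20

Each face has 3 edges and each edge borders two faces, so 2E = 3F.
Each vertex has degree 5, so 5V = 2E and hence V = 3F/5.
Euler: V − E + F = 2 ⇒ (3F/5) − (3F/2) + F = 2.
Multiply by 10: (6 − 15 + 10)F = 20, i.e. 1F = 20.
So F = 20, E = 3·20/2 = 30, V = 3·20/5 = 12.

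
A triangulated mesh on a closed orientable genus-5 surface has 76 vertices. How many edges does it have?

χ = 2 − 2·5 = -8, and every face is a triangle so 3F = 2E.
V − E + F = -8 with E = 3F/2 gives 76 − (3/2 − 1)·F = -8, so F = 168 and E = 252.

252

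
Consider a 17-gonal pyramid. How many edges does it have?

A pyramid on an n-gon base has one n-gon and n triangles: V = 17 + 1 = 18, E = 2·17 = 34, F = 17 + 1 = 18.

34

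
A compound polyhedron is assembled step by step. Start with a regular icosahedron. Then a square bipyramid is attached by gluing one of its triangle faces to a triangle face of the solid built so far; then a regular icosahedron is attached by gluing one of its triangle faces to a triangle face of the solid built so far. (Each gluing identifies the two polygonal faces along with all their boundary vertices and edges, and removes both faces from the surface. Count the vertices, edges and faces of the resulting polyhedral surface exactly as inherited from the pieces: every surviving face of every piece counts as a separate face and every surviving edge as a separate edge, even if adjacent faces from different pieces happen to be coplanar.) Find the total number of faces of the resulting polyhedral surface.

A regular icosahedron: V=12, E=30, F=20.
Attach a square bipyramid (V=6, E=12, F=8) along a 3-gon: merge 3 vertices and 3 edges, delete both glued faces → V=15, E=39, F=26.
Attach a regular icosahedron (V=12, E=30, F=20) along a 3-gon: merge 3 vertices and 3 edges, delete both glued faces → V=24, E=66, F=44.
Check: V − E + F = 24 − 66 + 44 = 2.

44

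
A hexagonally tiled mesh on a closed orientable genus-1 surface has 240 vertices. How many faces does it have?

120

χ = 2 − 2·1 = 0, and every face is a hexagon so 6F = 2E.
V − E + F = 0 with E = 6F/2 gives 240 − (6/2 − 1)·F = 0, so F = 120 and E = 360.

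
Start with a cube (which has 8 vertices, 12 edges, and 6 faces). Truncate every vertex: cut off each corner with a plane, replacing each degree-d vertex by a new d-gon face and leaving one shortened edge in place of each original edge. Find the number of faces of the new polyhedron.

14

Truncation replaces each original edge-end by a new vertex, so V′ = 2E = 24.
Each original edge survives, and each old vertex of degree d contributes d new edges; summing degrees gives Σd = 2E, so E′ = E + 2E = 3E = 36.
Each original face survives and each original vertex becomes one new face: F′ = F + V = 14.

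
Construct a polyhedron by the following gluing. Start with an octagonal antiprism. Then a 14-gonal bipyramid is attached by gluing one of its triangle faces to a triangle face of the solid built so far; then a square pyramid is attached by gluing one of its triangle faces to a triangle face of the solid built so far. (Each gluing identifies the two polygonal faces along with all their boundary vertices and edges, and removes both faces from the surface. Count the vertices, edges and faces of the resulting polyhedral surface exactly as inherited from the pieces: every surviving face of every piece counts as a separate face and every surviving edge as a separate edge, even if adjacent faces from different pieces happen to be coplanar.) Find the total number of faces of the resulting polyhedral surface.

An octagonal antiprism: V=16, E=32, F=18.
Attach a 14-gonal bipyramid (V=16, E=42, F=28) along a 3-gon: merge 3 vertices and 3 edges, delete both glued faces → V=29, E=71, F=44.
Attach a square pyramid (V=5, E=8, F=5) along a 3-gon: merge 3 vertices and 3 edges, delete both glued faces → V=31, E=76, F=47.
Check: V − E + F = 31 − 76 + 47 = 2.

47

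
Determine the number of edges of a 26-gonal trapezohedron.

104

The n-trapezohedron (dual of the n-antiprism) has V = 2·26 + 2 = 54, E = 4·26 = 104, F = 2·26 = 52.
Check: V − E + F = 54 − 104 + 52 = 2.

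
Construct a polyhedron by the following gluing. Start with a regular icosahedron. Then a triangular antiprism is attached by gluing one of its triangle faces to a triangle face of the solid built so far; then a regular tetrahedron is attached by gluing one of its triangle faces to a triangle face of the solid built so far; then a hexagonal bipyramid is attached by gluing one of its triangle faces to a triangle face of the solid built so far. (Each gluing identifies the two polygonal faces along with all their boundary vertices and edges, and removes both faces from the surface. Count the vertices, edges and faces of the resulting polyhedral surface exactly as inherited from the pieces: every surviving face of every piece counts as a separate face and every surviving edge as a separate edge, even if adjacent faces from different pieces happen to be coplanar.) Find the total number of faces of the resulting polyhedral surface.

38

A regular icosahedron: V=12, E=30, F=20.
Attach a triangular antiprism (V=6, E=12, F=8) along a 3-gon: merge 3 vertices and 3 edges, delete both glued faces → V=15, E=39, F=26.
Attach a regular tetrahedron (V=4, E=6, F=4) along a 3-gon: merge 3 vertices and 3 edges, delete both glued faces → V=16, E=42, F=28.
Attach a hexagonal bipyramid (V=8, E=18, F=12) along a 3-gon: merge 3 vertices and 3 edges, delete both glued faces → V=21, E=57, F=38.
Check: V − E + F = 21 − 57 + 38 = 2.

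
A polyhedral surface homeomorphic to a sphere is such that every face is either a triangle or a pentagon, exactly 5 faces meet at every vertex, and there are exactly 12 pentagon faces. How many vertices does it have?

60

Let x be the number of triangles; then F = 12 + x.
Edge–face incidences: 2E = 5·12 + 3·x = 60 + 3x.
Every vertex has degree 5, so 5V = 2E.
Euler: V − E + F = 2 ⇒ (2E)/5 − E + (12 + x) = 2.
Multiply by 10: 2·(2E) − 5·(2E) + 10·(12 + x) = 20, i.e. 120 + 10x − 3·(60 + 3x) = 20.
Collecting terms: x − 60 = 20, so x = 80.
Then 2E = 60 + 3·80 = 300, so E = 150, V = 2E/5 = 60, F = 12 + 80 = 92.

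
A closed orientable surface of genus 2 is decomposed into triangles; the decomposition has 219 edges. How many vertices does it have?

71

χ = 2 − 2·2 = -2, and every face is a triangle so 3F = 2E.
F = 2E/3 = 146. Then V = -2 + E − F = -2 + 219 − 146 = 71.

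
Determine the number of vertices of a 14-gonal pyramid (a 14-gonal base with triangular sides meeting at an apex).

A pyramid on an n-gon base has one n-gon and n triangles: V = 14 + 1 = 15, E = 2·14 = 28, F = 14 + 1 = 15.

15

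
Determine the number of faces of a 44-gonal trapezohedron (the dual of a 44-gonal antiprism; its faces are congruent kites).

The n-trapezohedron (dual of the n-antiprism) has V = 2·44 + 2 = 90, E = 4·44 = 176, F = 2·44 = 88.

88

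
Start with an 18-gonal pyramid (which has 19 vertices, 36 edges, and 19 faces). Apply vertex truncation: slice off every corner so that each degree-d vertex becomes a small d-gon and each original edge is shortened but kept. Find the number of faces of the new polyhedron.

38

Truncation replaces each original edge-end by a new vertex, so V′ = 2E = 72.
Each original edge survives, and each old vertex of degree d contributes d new edges; summing degrees gives Σd = 2E, so E′ = E + 2E = 3E = 108.
Each original face survives and each original vertex becomes one new face: F′ = F + V = 38.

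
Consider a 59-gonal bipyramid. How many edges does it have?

A bipyramid over an n-gon has 2n triangular faces and n + 2 vertices: V = 59 + 2 = 61, E = 3·59 = 177, F = 2·59 = 118.
Check: V − E + F = 61 − 177 + 118 = 2.

177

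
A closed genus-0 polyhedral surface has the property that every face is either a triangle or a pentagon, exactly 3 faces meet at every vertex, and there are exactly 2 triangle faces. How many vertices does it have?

Let x be the number of pentagons; then F = 2 + x.
Edge–face incidences: 2E = 3·2 + 5·x = 6 + 5x.
Every vertex has degree 3, so 3V = 2E.
Euler: V − E + F = 2 ⇒ (2E)/3 − E + (2 + x) = 2.
Multiply by 6: 2·(2E) − 3·(2E) + 6·(2 + x) = 12, i.e. 12 + 6x − (6 + 5x) = 12.
Collecting terms: x + 6 = 12, so x = 6.
Then 2E = 6 + 5·6 = 36, so E = 18, V = 2E/3 = 12, F = 2 + 6 = 8.

12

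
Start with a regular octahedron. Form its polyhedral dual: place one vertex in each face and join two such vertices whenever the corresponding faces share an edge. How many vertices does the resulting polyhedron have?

8

The base solid has V = 6, E = 12, F = 8.
The dual swaps V and F and preserves E: V′ = F = 8, E′ = E = 12, F′ = V = 6.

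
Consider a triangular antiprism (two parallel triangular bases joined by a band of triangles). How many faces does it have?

An antiprism on an n-gon has two n-gon caps and 2n triangles: V = 2·3 = 6, E = 4·3 = 12, F = 2·3 + 2 = 8.

8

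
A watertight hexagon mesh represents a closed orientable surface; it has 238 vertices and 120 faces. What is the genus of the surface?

2

Every face is a hexagon, so 2E = 6·120 = 720, giving E = 360.
χ = V − E + F = 238 − 360 + 120 = -2.
For a closed orientable surface χ = 2 − 2g, so g = (2 − (-2))/2 = 2.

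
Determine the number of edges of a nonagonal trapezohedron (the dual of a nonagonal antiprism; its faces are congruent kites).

The n-trapezohedron (dual of the n-antiprism) has V = 2·9 + 2 = 20, E = 4·9 = 36, F = 2·9 = 18.
Check: V − E + F = 20 − 36 + 18 = 2.

36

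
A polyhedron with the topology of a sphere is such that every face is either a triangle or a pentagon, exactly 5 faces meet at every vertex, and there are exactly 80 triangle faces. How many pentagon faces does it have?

Let x be the number of pentagons; then F = 80 + x.
Edge–face incidences: 2E = 3·80 + 5·x = 240 + 5x.
Every vertex has degree 5, so 5V = 2E.
Euler: V − E + F = 2 ⇒ (2E)/5 − E + (80 + x) = 2.
Multiply by 10: 2·(2E) − 5·(2E) + 10·(80 + x) = 20, i.e. 800 + 10x − 3·(240 + 5x) = 20.
Collecting terms: −5x + 80 = 20, so −5x = −60, so x = 12.
Then 2E = 240 + 5·12 = 300, so E = 150, V = 2E/5 = 60, F = 80 + 12 = 92.

12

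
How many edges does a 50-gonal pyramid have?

A pyramid on an n-gon base has one n-gon and n triangles: V = 50 + 1 = 51, E = 2·50 = 100, F = 50 + 1 = 51.

100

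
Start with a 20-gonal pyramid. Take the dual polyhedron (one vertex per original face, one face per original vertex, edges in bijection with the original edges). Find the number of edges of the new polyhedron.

The base solid has V = 21, E = 40, F = 21.
The dual swaps V and F and preserves E: V′ = F = 21, E′ = E = 40, F′ = V = 21.

40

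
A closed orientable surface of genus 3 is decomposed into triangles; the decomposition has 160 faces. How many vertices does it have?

76

χ = 2 − 2·3 = -4, and every face is a triangle so 3F = 2E.
E = 3·160/2 = 240. Then V = -4 + E − F = -4 + 240 − 160 = 76.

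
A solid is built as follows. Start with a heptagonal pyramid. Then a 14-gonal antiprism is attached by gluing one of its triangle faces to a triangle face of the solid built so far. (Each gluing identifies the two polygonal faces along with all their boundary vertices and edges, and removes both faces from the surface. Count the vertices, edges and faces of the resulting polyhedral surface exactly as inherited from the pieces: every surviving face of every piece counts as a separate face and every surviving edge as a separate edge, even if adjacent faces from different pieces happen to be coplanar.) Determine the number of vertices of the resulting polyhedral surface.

A heptagonal pyramid: V=8, E=14, F=8.
Attach a 14-gonal antiprism (V=28, E=56, F=30) along a 3-gon: merge 3 vertices and 3 edges, delete both glued faces → V=33, E=67, F=36.
Check: V − E + F = 33 − 67 + 36 = 2.

33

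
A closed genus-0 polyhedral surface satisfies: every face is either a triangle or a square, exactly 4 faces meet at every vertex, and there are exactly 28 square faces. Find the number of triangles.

8

Let x be the number of triangles; then F = 28 + x.
Edge–face incidences: 2E = 4·28 + 3·x = 112 + 3x.
Every vertex has degree 4, so 4V = 2E.
Euler: V − E + F = 2 ⇒ (2E)/4 − E + (28 + x) = 2.
Multiply by 8: 2·(2E) − 4·(2E) + 8·(28 + x) = 16, i.e. 224 + 8x − 2·(112 + 3x) = 16.
Collecting terms: 2x = 16, so x = 8.
Then 2E = 112 + 3·8 = 136, so E = 68, V = 2E/4 = 34, F = 28 + 8 = 36.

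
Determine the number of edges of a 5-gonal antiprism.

20

An antiprism on an n-gon has two n-gon caps and 2n triangles: V = 2·5 = 10, E = 4·5 = 20, F = 2·5 + 2 = 12.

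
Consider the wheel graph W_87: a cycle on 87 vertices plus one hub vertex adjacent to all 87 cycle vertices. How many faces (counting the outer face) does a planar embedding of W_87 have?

W_87 has V = 87 + 1 = 88 vertices and E = 2·87 = 174 edges.
By Euler's formula F = 2 − V + E = 2 − 88 + 174 = 88.

88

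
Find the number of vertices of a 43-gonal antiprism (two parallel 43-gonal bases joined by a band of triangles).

An antiprism on an n-gon has two n-gon caps and 2n triangles: V = 2·43 = 86, E = 4·43 = 172, F = 2·43 + 2 = 88.
Check: V − E + F = 86 − 172 + 88 = 2.

86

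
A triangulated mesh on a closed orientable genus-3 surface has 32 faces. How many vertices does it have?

12

χ = 2 − 2·3 = -4, and every face is a triangle so 3F = 2E.
E = 3·32/2 = 48. Then V = -4 + E − F = -4 + 48 − 32 = 12.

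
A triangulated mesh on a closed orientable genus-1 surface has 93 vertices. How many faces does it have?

186

χ = 2 − 2·1 = 0, and every face is a triangle so 3F = 2E.
V − E + F = 0 with E = 3F/2 gives 93 − (3/2 − 1)·F = 0, so F = 186 and E = 279.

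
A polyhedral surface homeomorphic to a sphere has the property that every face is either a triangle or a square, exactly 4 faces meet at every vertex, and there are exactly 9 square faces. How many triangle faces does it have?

Let x be the number of triangles; then F = 9 + x.
Edge–face incidences: 2E = 4·9 + 3·x = 36 + 3x.
Every vertex has degree 4, so 4V = 2E.
Euler: V − E + F = 2 ⇒ (2E)/4 − E + (9 + x) = 2.
Multiply by 8: 2·(2E) − 4·(2E) + 8·(9 + x) = 16, i.e. 72 + 8x − 2·(36 + 3x) = 16.
Collecting terms: 2x = 16, so x = 8.
Then 2E = 36 + 3·8 = 60, so E = 30, V = 2E/4 = 15, F = 9 + 8 = 17.

8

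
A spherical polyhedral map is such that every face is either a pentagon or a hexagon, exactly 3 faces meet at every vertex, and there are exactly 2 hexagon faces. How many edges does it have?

Let x be the number of pentagons; then F = 2 + x.
Edge–face incidences: 2E = 6·2 + 5·x = 12 + 5x.
Every vertex has degree 3, so 3V = 2E.
Euler: V − E + F = 2 ⇒ (2E)/3 − E + (2 + x) = 2.
Multiply by 6: 2·(2E) − 3·(2E) + 6·(2 + x) = 12, i.e. 12 + 6x − (12 + 5x) = 12.
Collecting terms: x = 12.
Then 2E = 12 + 5·12 = 72, so E = 36, V = 2E/3 = 24, F = 2 + 12 = 14.

36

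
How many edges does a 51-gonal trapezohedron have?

The n-trapezohedron (dual of the n-antiprism) has V = 2·51 + 2 = 104, E = 4·51 = 204, F = 2·51 = 102.

204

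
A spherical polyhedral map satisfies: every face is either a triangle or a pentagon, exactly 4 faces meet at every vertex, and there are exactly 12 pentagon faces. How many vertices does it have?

Let x be the number of triangles; then F = 12 + x.
Edge–face incidences: 2E = 5·12 + 3·x = 60 + 3x.
Every vertex has degree 4, so 4V = 2E.
Euler: V − E + F = 2 ⇒ (2E)/4 − E + (12 + x) = 2.
Multiply by 8: 2·(2E) − 4·(2E) + 8·(12 + x) = 16, i.e. 96 + 8x − 2·(60 + 3x) = 16.
Collecting terms: 2x − 24 = 16, so 2x = 40, so x = 20.
Then 2E = 60 + 3·20 = 120, so E = 60, V = 2E/4 = 30, F = 12 + 20 = 32.

30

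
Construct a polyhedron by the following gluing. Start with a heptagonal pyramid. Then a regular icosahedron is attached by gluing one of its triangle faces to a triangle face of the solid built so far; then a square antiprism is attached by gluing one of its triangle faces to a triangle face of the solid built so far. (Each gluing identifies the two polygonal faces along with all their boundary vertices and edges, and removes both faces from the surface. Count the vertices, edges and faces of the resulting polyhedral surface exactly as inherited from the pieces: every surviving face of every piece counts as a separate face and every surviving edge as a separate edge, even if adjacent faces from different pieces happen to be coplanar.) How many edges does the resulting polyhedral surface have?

A heptagonal pyramid: V=8, E=14, F=8.
Attach a regular icosahedron (V=12, E=30, F=20) along a 3-gon: merge 3 vertices and 3 edges, delete both glued faces → V=17, E=41, F=26.
Attach a square antiprism (V=8, E=16, F=10) along a 3-gon: merge 3 vertices and 3 edges, delete both glued faces → V=22, E=54, F=34.
Check: V − E + F = 22 − 54 + 34 = 2.

54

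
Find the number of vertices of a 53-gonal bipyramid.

55

A bipyramid over an n-gon has 2n triangular faces and n + 2 vertices: V = 53 + 2 = 55, E = 3·53 = 159, F = 2·53 = 106.
Check: V − E + F = 55 − 159 + 106 = 2.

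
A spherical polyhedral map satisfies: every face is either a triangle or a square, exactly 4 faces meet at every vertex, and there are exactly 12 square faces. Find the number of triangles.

8

Let x be the number of triangles; then F = 12 + x.
Edge–face incidences: 2E = 4·12 + 3·x = 48 + 3x.
Every vertex has degree 4, so 4V = 2E.
Euler: V − E + F = 2 ⇒ (2E)/4 − E + (12 + x) = 2.
Multiply by 8: 2·(2E) − 4·(2E) + 8·(12 + x) = 16, i.e. 96 + 8x − 2·(48 + 3x) = 16.
Collecting terms: 2x = 16, so x = 8.
Then 2E = 48 + 3·8 = 72, so E = 36, V = 2E/4 = 18, F = 12 + 8 = 20.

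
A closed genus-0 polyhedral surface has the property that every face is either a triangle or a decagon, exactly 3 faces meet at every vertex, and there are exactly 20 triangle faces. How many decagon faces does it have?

Let x be the number of decagons; then F = 20 + x.
Edge–face incidences: 2E = 3·20 + 10·x = 60 + 10x.
Every vertex has degree 3, so 3V = 2E.
Euler: V − E + F = 2 ⇒ (2E)/3 − E + (20 + x) = 2.
Multiply by 6: 2·(2E) − 3·(2E) + 6·(20 + x) = 12, i.e. 120 + 6x − (60 + 10x) = 12.
Collecting terms: −4x + 60 = 12, so −4x = −48, so x = 12.
Then 2E = 60 + 10·12 = 180, so E = 90, V = 2E/3 = 60, F = 20 + 12 = 32.

12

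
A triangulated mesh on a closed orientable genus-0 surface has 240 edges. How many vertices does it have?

χ = 2 − 2·0 = 2, and every face is a triangle so 3F = 2E.
F = 2E/3 = 160. Then V = 2 + E − F = 2 + 240 − 160 = 82.

82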